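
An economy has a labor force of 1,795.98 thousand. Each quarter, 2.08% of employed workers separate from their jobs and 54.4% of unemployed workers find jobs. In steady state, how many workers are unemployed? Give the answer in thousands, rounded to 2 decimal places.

About 66.14 thousand are unemployed in steady state.

Steady-state unemployment rate u* = s/(s+f) = 2.08/(2.08+54.4) = 0.036827.
Unemployed = u* × labor force = 0.036827 × 1,795.98 ≈ 66.14 thousand.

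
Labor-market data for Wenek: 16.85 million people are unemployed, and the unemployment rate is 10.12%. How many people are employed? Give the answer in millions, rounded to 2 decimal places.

Labor force = U / u = 16.85 / 0.1012 ≈ 166.50 million.
Employed = labor force − unemployed = 166.50 − 16.85 = 149.65 million.

About 149.65 million are employed.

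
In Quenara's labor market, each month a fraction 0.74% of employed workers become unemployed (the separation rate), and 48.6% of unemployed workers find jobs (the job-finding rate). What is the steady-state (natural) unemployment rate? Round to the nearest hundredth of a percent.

At steady state the flows balance: s·E = f·U, so U/(E+U) = s/(s+f).
u* = 0.74 / (0.74 + 48.6) = 0.74 / 49.34 = 1.50%.

Steady-state unemployment rate ≈ 1.50%.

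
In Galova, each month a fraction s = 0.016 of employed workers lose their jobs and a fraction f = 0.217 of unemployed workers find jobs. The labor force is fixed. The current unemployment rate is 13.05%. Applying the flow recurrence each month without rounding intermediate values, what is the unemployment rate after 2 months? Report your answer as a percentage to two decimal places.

Unemployment rate after two months ≈ 10.50%.

With a fixed labor force, u_{t+1} = u_t + s·(1−u_t) − f·u_t = u_t·(1−s−f) + s.
Here 1−s−f = 0.767 and s = 0.016.
u_1 = 0.130500 × 0.767 + 0.016 = 0.116094.
u_2 = 0.116094 × 0.767 + 0.016 = 0.105044.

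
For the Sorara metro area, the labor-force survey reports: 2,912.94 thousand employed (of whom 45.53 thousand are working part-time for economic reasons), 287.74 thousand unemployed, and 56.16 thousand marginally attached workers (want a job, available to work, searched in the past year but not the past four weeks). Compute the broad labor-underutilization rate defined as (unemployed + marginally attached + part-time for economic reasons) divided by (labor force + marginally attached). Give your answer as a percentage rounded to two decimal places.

Labor force = 2,912.94 + 287.74 = 3,200.68 thousand.
Numerator = 287.74 + 56.16 + 45.53 = 389.43 thousand.
Denominator = 3,200.68 + 56.16 = 3,256.84 thousand.
Broad rate = 389.43 / 3,256.84 = 11.96%.

Broad underutilization rate ≈ 11.96%.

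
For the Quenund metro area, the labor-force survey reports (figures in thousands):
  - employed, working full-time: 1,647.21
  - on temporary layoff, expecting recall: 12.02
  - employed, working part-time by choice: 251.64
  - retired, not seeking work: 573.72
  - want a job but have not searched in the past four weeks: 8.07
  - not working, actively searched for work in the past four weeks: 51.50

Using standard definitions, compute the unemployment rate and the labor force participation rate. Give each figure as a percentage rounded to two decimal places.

Employed = 1,647.21 + 251.64 = 1,898.85 thousand.
Unemployed = 12.02 + 51.50 = 63.52 thousand (jobless and actively searching, or on temporary layoff).
Labor force = 1,898.85 + 63.52 = 1,962.37 thousand.
Not in labor force = 573.72 + 8.07 = 581.79 thousand (those not working and not actively searching are outside the labor force — including those who want a job but have given up searching).
Civilian working-age population = 1,962.37 + 581.79 = 2,544.16 thousand.
Unemployment rate = 63.52 / 1,962.37 = 3.24%.
Labor force participation rate = 1,962.37 / 2,544.16 = 77.13%.

Unemployment rate ≈ 3.24%; labor force participation rate ≈ 77.13%.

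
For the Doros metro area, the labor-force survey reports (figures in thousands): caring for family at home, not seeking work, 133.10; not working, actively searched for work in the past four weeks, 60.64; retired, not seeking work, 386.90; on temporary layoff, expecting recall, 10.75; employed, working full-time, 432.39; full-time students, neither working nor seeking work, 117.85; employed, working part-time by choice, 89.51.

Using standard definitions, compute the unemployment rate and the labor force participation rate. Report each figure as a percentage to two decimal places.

Employed = 432.39 + 89.51 = 521.90 thousand.
Unemployed = 60.64 + 10.75 = 71.39 thousand (jobless and actively searching, or on temporary layoff).
Labor force = 521.90 + 71.39 = 593.29 thousand.
Not in labor force = 133.10 + 386.90 + 117.85 = 637.85 thousand (those not working and not actively searching are outside the labor force).
Civilian working-age population = 593.29 + 637.85 = 1,231.14 thousand.
Unemployment rate = 71.39 / 593.29 = 12.03%.
Labor force participation rate = 593.29 / 1,231.14 = 48.19%.

Unemployment rate ≈ 12.03%; labor force participation rate ≈ 48.19%.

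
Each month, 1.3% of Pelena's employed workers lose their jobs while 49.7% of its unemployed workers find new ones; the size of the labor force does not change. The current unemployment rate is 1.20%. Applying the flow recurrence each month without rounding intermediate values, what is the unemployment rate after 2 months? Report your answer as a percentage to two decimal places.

Unemployment rate after two months ≈ 2.23%.

With a fixed labor force, u_{t+1} = u_t + s·(1−u_t) − f·u_t = u_t·(1−s−f) + s.
Here 1−s−f = 0.490 and s = 0.013.
u_1 = 0.012000 × 0.490 + 0.013 = 0.018880.
u_2 = 0.018880 × 0.490 + 0.013 = 0.022251.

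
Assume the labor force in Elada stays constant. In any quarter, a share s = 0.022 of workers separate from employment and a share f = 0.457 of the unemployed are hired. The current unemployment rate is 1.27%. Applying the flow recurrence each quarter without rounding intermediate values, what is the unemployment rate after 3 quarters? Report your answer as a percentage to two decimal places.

With a fixed labor force, u_{t+1} = u_t + s·(1−u_t) − f·u_t = u_t·(1−s−f) + s.
Here 1−s−f = 0.521 and s = 0.022.
u_1 = 0.012700 × 0.521 + 0.022 = 0.028617.
u_2 = 0.028617 × 0.521 + 0.022 = 0.036909.
u_3 = 0.036909 × 0.521 + 0.022 = 0.041230.

Unemployment rate after three quarters ≈ 4.12%.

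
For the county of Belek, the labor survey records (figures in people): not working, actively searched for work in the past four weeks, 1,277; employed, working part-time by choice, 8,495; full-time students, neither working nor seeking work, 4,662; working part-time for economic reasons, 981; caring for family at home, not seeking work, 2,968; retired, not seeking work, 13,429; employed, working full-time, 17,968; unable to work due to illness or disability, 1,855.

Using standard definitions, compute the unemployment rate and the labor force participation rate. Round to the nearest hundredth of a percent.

Employed = 8,495 + 981 + 17,968 = 27,444 (anyone who worked, including part-time for economic reasons, counts as employed).
Unemployed = 1,277.
Labor force = 27,444 + 1,277 = 28,721.
Not in labor force = 4,662 + 2,968 + 13,429 + 1,855 = 22,914 (those not working and not actively searching are outside the labor force).
Civilian working-age population = 28,721 + 22,914 = 51,635.
Unemployment rate = 1,277 / 28,721 = 4.45%.
Labor force participation rate = 28,721 / 51,635 = 55.62%.

Unemployment rate ≈ 4.45%; labor force participation rate ≈ 55.62%.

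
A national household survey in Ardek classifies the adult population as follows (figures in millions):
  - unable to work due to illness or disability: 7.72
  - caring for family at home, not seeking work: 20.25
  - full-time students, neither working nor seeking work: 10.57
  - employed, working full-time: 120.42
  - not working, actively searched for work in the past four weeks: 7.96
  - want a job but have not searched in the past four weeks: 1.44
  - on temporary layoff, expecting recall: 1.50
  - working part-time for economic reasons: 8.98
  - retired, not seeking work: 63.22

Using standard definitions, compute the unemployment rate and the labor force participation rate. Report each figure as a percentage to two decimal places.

Employed = 120.42 + 8.98 = 129.40 million (anyone who worked, including part-time for economic reasons, counts as employed).
Unemployed = 7.96 + 1.50 = 9.46 million (jobless and actively searching, or on temporary layoff).
Labor force = 129.40 + 9.46 = 138.86 million.
Not in labor force = 7.72 + 20.25 + 10.57 + 1.44 + 63.22 = 103.20 million (those not working and not actively searching are outside the labor force — including those who want a job but have given up searching).
Civilian working-age population = 138.86 + 103.20 = 242.06 million.
Unemployment rate = 9.46 / 138.86 = 6.81%.
Labor force participation rate = 138.86 / 242.06 = 57.37%.

Unemployment rate ≈ 6.81%; labor force participation rate ≈ 57.37%.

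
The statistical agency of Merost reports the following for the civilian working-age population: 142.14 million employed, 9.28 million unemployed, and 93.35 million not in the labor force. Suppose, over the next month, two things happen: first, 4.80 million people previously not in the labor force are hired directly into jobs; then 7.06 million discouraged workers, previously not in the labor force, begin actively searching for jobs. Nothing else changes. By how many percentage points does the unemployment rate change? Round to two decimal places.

The unemployment rate changes by +3.88 percentage points.

Initially, labor force = 142.14 + 9.28 = 151.42 million, so u = 9.28/151.42 = 6.13%.
After the first change, employed and labor force both rise by 4.80; unemployed unchanged → E = 146.94, U = 9.28, labor force = 156.22 million.
After the second change, unemployed and labor force both rise by 7.06 → E = 146.94, U = 16.34, labor force = 163.28 million.
New unemployment rate = 16.34 / 163.28 = 10.01%.
Change = 10.01% − 6.13% = +3.88 percentage points.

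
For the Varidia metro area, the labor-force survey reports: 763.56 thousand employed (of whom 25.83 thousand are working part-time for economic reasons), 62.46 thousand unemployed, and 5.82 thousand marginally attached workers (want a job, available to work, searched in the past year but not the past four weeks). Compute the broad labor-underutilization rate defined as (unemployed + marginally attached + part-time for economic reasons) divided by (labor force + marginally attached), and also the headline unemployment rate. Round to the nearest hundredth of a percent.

Labor force = 763.56 + 62.46 = 826.02 thousand.
Numerator = 62.46 + 5.82 + 25.83 = 94.11 thousand.
Denominator = 826.02 + 5.82 = 831.84 thousand.
Broad rate = 94.11 / 831.84 = 11.31%.
Headline unemployment rate = 62.46 / 826.02 = 7.56%.

Broad underutilization rate ≈ 11.31%; headline unemployment rate ≈ 7.56%.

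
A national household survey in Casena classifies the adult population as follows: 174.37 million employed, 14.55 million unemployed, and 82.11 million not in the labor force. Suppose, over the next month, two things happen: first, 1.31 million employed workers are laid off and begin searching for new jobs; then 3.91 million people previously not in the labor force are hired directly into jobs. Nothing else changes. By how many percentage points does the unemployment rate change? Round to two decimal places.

The unemployment rate changes by +0.52 percentage points.

Initially, labor force = 174.37 + 14.55 = 188.92 million, so u = 14.55/188.92 = 7.70%.
After the first change, employed falls and unemployed rises by 1.31; labor force unchanged → E = 173.06, U = 15.86, labor force = 188.92 million.
After the second change, employed and labor force both rise by 3.91; unemployed unchanged → E = 176.97, U = 15.86, labor force = 192.83 million.
New unemployment rate = 15.86 / 192.83 = 8.22%.
Change = 8.22% − 7.70% = +0.52 percentage points.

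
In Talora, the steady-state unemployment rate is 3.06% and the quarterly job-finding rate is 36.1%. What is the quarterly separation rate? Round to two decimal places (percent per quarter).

From u* = s/(s+f): s = u·f/(1−u).
s = 0.0306 × 36.1 / (1 − 0.0306) = 1.1047 / 0.9694 ≈ 1.14% per quarter.

Separation rate ≈ 1.14% per quarter.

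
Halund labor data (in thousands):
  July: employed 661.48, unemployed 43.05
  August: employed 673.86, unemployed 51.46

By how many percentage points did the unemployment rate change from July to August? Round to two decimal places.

July: labor force = 661.48 + 43.05 = 704.53; u = 43.05/704.53 = 6.11%.
August: labor force = 673.86 + 51.46 = 725.32; u = 51.46/725.32 = 7.09%.
Change = 7.09% − 6.11% = +0.98 pp.

The unemployment rate changed by +0.98 percentage points.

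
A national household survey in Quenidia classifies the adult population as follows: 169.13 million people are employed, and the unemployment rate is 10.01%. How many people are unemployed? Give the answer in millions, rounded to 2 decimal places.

Let U be the number unemployed. The labor force is E + U, and U/(E+U) = 0.1001.
So U = 0.1001 × 169.13 / (1 − 0.1001) = 16.9299 / 0.8999 ≈ 18.81 million.

About 18.81 million are unemployed.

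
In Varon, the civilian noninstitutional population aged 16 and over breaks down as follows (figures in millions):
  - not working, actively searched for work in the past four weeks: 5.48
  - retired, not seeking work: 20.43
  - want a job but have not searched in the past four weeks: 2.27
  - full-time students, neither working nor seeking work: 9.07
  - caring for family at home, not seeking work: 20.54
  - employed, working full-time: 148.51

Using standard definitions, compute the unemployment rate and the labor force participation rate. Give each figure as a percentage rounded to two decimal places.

Employed = 148.51 million.
Unemployed = 5.48 million.
Labor force = 148.51 + 5.48 = 153.99 million.
Not in labor force = 20.43 + 2.27 + 9.07 + 20.54 = 52.31 million (those not working and not actively searching are outside the labor force — including those who want a job but have given up searching).
Civilian working-age population = 153.99 + 52.31 = 206.30 million.
Unemployment rate = 5.48 / 153.99 = 3.56%.
Labor force participation rate = 153.99 / 206.30 = 74.64%.

Unemployment rate ≈ 3.56%; labor force participation rate ≈ 74.64%.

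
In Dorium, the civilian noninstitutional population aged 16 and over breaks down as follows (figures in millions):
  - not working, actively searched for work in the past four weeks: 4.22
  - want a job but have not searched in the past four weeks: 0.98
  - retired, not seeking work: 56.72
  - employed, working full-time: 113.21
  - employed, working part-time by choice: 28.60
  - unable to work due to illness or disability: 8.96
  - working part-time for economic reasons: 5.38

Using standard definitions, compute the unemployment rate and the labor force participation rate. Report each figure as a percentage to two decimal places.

Unemployment rate ≈ 2.79%; labor force participation rate ≈ 69.43%.

Employed = 113.21 + 28.60 + 5.38 = 147.19 million (anyone who worked, including part-time for economic reasons, counts as employed).
Unemployed = 4.22 million.
Labor force = 147.19 + 4.22 = 151.41 million.
Not in labor force = 0.98 + 56.72 + 8.96 = 66.66 million (those not working and not actively searching are outside the labor force — including those who want a job but have given up searching).
Civilian working-age population = 151.41 + 66.66 = 218.07 million.
Unemployment rate = 4.22 / 151.41 = 2.79%.
Labor force participation rate = 151.41 / 218.07 = 69.43%.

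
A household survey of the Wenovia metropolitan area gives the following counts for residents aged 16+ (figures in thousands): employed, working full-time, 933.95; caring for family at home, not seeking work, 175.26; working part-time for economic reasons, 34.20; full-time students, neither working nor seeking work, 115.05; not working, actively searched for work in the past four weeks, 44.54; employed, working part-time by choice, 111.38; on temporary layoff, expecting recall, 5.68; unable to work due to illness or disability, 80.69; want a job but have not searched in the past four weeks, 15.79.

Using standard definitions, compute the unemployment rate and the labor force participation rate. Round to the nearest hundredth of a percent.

Unemployment rate ≈ 4.45%; labor force participation rate ≈ 74.50%.

Employed = 933.95 + 34.20 + 111.38 = 1,079.53 thousand (anyone who worked, including part-time for economic reasons, counts as employed).
Unemployed = 44.54 + 5.68 = 50.22 thousand (jobless and actively searching, or on temporary layoff).
Labor force = 1,079.53 + 50.22 = 1,129.75 thousand.
Not in labor force = 175.26 + 115.05 + 80.69 + 15.79 = 386.79 thousand (those not working and not actively searching are outside the labor force — including those who want a job but have given up searching).
Civilian working-age population = 1,129.75 + 386.79 = 1,516.54 thousand.
Unemployment rate = 50.22 / 1,129.75 = 4.45%.
Labor force participation rate = 1,129.75 / 1,516.54 = 74.50%.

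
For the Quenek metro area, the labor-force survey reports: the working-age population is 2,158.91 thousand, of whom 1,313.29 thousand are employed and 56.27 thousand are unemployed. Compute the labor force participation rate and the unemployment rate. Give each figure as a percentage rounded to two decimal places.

Labor force = employed + unemployed = 1,313.29 + 56.27 = 1,369.56 thousand.
Unemployment rate = 56.27 / 1,369.56 = 4.11%.
Labor force participation rate = 1,369.56 / 2,158.91 = 63.44%.

Labor force participation rate ≈ 63.44%; unemployment rate ≈ 4.11%.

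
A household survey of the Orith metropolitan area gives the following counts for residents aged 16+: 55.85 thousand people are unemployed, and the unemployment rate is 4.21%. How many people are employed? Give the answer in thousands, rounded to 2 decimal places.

Labor force = U / u = 55.85 / 0.0421 ≈ 1,326.60 thousand.
Employed = labor force − unemployed = 1,326.60 − 55.85 = 1,270.75 thousand.

About 1,270.75 thousand are employed.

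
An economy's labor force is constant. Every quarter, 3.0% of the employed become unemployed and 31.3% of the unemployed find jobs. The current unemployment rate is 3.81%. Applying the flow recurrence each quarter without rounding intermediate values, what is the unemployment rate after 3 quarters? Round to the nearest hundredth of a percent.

With a fixed labor force, u_{t+1} = u_t + s·(1−u_t) − f·u_t = u_t·(1−s−f) + s.
Here 1−s−f = 0.657 and s = 0.030.
u_1 = 0.038100 × 0.657 + 0.030 = 0.055032.
u_2 = 0.055032 × 0.657 + 0.030 = 0.066156.
u_3 = 0.066156 × 0.657 + 0.030 = 0.073464.

Unemployment rate after three quarters ≈ 7.35%.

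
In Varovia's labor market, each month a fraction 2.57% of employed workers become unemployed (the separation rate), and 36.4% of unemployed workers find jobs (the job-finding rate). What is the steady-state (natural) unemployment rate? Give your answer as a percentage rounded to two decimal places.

At steady state the flows balance: s·E = f·U, so U/(E+U) = s/(s+f).
u* = 2.57 / (2.57 + 36.4) = 2.57 / 38.97 = 6.59%.

Steady-state unemployment rate ≈ 6.59%.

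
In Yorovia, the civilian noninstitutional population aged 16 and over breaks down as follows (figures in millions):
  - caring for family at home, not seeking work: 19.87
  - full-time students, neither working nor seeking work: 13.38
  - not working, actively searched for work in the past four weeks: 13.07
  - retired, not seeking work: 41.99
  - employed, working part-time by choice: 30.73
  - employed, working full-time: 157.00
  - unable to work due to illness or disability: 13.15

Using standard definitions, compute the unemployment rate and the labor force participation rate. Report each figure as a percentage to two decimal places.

Employed = 30.73 + 157.00 = 187.73 million.
Unemployed = 13.07 million.
Labor force = 187.73 + 13.07 = 200.80 million.
Not in labor force = 19.87 + 13.38 + 41.99 + 13.15 = 88.39 million (those not working and not actively searching are outside the labor force).
Civilian working-age population = 200.80 + 88.39 = 289.19 million.
Unemployment rate = 13.07 / 200.80 = 6.51%.
Labor force participation rate = 200.80 / 289.19 = 69.44%.

Unemployment rate ≈ 6.51%; labor force participation rate ≈ 69.44%.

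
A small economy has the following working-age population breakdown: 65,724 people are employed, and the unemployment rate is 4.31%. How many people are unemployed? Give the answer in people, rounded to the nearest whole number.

Let U be the number unemployed. The labor force is E + U, and U/(E+U) = 0.0431.
So U = 0.0431 × 65,724 / (1 − 0.0431) = 2832.70 / 0.9569 ≈ 2,960.

About 2,960 are unemployed.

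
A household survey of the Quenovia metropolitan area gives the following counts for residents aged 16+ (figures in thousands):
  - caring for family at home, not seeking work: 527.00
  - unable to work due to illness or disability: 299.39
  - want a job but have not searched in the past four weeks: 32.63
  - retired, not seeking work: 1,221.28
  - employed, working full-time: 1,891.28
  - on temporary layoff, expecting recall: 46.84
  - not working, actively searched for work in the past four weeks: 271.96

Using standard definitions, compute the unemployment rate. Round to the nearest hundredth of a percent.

Employed = 1,891.28 thousand.
Unemployed = 46.84 + 271.96 = 318.80 thousand (jobless and actively searching, or on temporary layoff).
Labor force = 1,891.28 + 318.80 = 2,210.08 thousand.
Unemployment rate = 318.80 / 2,210.08 = 14.42%.

Unemployment rate ≈ 14.42%.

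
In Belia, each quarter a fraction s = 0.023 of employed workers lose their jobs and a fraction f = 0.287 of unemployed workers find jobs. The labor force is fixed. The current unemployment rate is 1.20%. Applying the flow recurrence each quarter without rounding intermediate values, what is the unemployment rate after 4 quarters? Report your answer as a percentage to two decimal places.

With a fixed labor force, u_{t+1} = u_t + s·(1−u_t) − f·u_t = u_t·(1−s−f) + s.
Here 1−s−f = 0.690 and s = 0.023.
u_1 = 0.012000 × 0.690 + 0.023 = 0.031280.
u_2 = 0.031280 × 0.690 + 0.023 = 0.044583.
u_3 = 0.044583 × 0.690 + 0.023 = 0.053762.
u_4 = 0.053762 × 0.690 + 0.023 = 0.060096.

Unemployment rate after four quarters ≈ 6.01%.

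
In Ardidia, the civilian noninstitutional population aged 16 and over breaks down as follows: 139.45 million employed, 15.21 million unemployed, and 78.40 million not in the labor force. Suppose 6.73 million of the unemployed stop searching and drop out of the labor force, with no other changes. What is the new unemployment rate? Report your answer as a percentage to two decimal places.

New unemployment rate ≈ 5.73%.

Initially, labor force = 139.45 + 15.21 = 154.66 million, so u = 15.21/154.66 = 9.83%.
After the change, unemployed and labor force both fall by 6.73 → E = 139.45, U = 8.48, labor force = 147.93 million.
New unemployment rate = 8.48 / 147.93 = 5.73%.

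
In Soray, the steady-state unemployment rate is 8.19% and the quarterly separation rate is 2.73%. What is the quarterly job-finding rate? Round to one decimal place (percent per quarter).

Job-finding rate ≈ 30.6% per quarter.

From u* = s/(s+f): f = s·(1−u)/u.
f = 2.73 × (1 − 0.0819) / 0.0819 = 2.5064 / 0.0819 ≈ 30.6% per quarter.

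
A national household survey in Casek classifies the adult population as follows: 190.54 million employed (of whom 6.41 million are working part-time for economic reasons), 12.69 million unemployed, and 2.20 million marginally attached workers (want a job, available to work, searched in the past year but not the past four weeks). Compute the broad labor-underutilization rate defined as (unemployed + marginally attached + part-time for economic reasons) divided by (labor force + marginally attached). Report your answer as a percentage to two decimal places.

Broad underutilization rate ≈ 10.37%.

Labor force = 190.54 + 12.69 = 203.23 million.
Numerator = 12.69 + 2.20 + 6.41 = 21.30 million.
Denominator = 203.23 + 2.20 = 205.43 million.
Broad rate = 21.30 / 205.43 = 10.37%.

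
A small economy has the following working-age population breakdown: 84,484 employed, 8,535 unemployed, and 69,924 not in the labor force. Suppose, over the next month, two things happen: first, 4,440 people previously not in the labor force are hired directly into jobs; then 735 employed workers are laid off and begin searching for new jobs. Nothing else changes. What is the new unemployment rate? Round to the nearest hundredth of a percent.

New unemployment rate ≈ 9.51%.

Initially, labor force = 84,484 + 8,535 = 93,019, so u = 8,535/93,019 = 9.18%.
After the first change, employed and labor force both rise by 4,440; unemployed unchanged → E = 88,924, U = 8,535, labor force = 97,459.
After the second change, employed falls and unemployed rises by 735; labor force unchanged → E = 88,189, U = 9,270, labor force = 97,459.
New unemployment rate = 9,270 / 97,459 = 9.51%.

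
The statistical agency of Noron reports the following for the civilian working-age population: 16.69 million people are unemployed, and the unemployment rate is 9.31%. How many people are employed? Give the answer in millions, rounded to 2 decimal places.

About 162.58 million are employed.

Labor force = U / u = 16.69 / 0.0931 ≈ 179.27 million.
Employed = labor force − unemployed = 179.27 − 16.69 = 162.58 million.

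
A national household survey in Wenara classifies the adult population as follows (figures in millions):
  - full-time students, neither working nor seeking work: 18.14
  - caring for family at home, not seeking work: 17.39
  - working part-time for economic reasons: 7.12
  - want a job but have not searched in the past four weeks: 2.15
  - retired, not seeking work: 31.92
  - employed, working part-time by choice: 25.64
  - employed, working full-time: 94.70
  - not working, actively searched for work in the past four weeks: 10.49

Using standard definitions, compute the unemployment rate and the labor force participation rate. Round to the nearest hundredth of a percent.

Employed = 7.12 + 25.64 + 94.70 = 127.46 million (anyone who worked, including part-time for economic reasons, counts as employed).
Unemployed = 10.49 million.
Labor force = 127.46 + 10.49 = 137.95 million.
Not in labor force = 18.14 + 17.39 + 2.15 + 31.92 = 69.60 million (those not working and not actively searching are outside the labor force — including those who want a job but have given up searching).
Civilian working-age population = 137.95 + 69.60 = 207.55 million.
Unemployment rate = 10.49 / 137.95 = 7.60%.
Labor force participation rate = 137.95 / 207.55 = 66.47%.

Unemployment rate ≈ 7.60%; labor force participation rate ≈ 66.47%.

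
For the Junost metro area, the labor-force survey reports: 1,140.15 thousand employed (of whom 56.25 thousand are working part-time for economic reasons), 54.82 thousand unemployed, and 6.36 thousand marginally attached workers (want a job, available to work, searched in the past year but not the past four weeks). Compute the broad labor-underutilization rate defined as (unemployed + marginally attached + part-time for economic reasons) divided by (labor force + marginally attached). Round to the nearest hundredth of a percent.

Labor force = 1,140.15 + 54.82 = 1,194.97 thousand.
Numerator = 54.82 + 6.36 + 56.25 = 117.43 thousand.
Denominator = 1,194.97 + 6.36 = 1,201.33 thousand.
Broad rate = 117.43 / 1,201.33 = 9.77%.

Broad underutilization rate ≈ 9.77%.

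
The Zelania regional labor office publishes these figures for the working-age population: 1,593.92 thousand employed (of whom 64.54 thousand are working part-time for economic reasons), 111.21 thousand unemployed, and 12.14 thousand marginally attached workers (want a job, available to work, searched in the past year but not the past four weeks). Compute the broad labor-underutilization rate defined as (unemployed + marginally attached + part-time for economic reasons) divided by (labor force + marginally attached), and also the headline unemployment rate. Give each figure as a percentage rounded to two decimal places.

Broad underutilization rate ≈ 10.94%; headline unemployment rate ≈ 6.52%.

Labor force = 1,593.92 + 111.21 = 1,705.13 thousand.
Numerator = 111.21 + 12.14 + 64.54 = 187.89 thousand.
Denominator = 1,705.13 + 12.14 = 1,717.27 thousand.
Broad rate = 187.89 / 1,717.27 = 10.94%.
Headline unemployment rate = 111.21 / 1,705.13 = 6.52%.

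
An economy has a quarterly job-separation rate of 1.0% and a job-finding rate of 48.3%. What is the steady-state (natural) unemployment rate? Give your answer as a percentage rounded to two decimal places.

At steady state the flows balance: s·E = f·U, so U/(E+U) = s/(s+f).
u* = 1.0 / (1.0 + 48.3) = 1.0 / 49.30 = 2.03%.

Steady-state unemployment rate ≈ 2.03%.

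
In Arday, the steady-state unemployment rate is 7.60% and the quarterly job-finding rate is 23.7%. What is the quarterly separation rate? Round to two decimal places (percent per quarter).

From u* = s/(s+f): s = u·f/(1−u).
s = 0.0760 × 23.7 / (1 − 0.0760) = 1.8012 / 0.9240 ≈ 1.95% per quarter.

Separation rate ≈ 1.95% per quarter.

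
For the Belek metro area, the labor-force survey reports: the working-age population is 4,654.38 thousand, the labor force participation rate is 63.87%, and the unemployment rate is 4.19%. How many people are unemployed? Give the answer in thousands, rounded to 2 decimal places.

Labor force = 0.6387 × 4,654.38 = 2,972.75 thousand.
Unemployed = 0.0419 × 2,972.75 ≈ 124.56 thousand.

About 124.56 thousand are unemployed.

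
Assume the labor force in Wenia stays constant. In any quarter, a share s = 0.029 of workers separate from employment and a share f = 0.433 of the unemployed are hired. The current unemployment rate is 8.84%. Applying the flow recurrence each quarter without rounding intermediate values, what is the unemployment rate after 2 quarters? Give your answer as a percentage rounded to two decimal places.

Unemployment rate after two quarters ≈ 7.02%.

With a fixed labor force, u_{t+1} = u_t + s·(1−u_t) − f·u_t = u_t·(1−s−f) + s.
Here 1−s−f = 0.538 and s = 0.029.
u_1 = 0.088400 × 0.538 + 0.029 = 0.076559.
u_2 = 0.076559 × 0.538 + 0.029 = 0.070189.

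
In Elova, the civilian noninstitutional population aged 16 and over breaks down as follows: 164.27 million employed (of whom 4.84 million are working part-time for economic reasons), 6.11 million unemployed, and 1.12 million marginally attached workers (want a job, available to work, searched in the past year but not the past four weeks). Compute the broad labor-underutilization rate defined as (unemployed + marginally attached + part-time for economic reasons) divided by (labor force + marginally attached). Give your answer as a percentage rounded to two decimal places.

Labor force = 164.27 + 6.11 = 170.38 million.
Numerator = 6.11 + 1.12 + 4.84 = 12.07 million.
Denominator = 170.38 + 1.12 = 171.50 million.
Broad rate = 12.07 / 171.50 = 7.04%.

Broad underutilization rate ≈ 7.04%.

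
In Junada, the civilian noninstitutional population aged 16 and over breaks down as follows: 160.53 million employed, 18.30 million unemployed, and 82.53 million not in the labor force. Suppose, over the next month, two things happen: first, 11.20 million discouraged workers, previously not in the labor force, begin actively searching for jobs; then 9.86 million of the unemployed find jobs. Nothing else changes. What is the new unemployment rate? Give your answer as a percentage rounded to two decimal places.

New unemployment rate ≈ 10.34%.

Initially, labor force = 160.53 + 18.30 = 178.83 million, so u = 18.30/178.83 = 10.23%.
After the first change, unemployed and labor force both rise by 11.20 → E = 160.53, U = 29.50, labor force = 190.03 million.
After the second change, unemployed falls and employed rises by 9.86; labor force unchanged → E = 170.39, U = 19.64, labor force = 190.03 million.
New unemployment rate = 19.64 / 190.03 = 10.34%.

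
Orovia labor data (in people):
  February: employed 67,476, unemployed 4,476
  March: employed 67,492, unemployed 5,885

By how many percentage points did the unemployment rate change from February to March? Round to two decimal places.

The unemployment rate changed by +1.80 percentage points.

February: labor force = 67,476 + 4,476 = 71,952; u = 4,476/71,952 = 6.22%.
March: labor force = 67,492 + 5,885 = 73,377; u = 5,885/73,377 = 8.02%.
Change = 8.02% − 6.22% = +1.80 pp.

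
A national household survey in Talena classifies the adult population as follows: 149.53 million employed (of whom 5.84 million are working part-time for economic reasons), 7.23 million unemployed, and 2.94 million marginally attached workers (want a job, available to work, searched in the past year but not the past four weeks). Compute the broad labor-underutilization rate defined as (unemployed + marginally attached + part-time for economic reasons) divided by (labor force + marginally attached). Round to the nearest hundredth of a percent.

Labor force = 149.53 + 7.23 = 156.76 million.
Numerator = 7.23 + 2.94 + 5.84 = 16.01 million.
Denominator = 156.76 + 2.94 = 159.70 million.
Broad rate = 16.01 / 159.70 = 10.03%.

Broad underutilization rate ≈ 10.03%.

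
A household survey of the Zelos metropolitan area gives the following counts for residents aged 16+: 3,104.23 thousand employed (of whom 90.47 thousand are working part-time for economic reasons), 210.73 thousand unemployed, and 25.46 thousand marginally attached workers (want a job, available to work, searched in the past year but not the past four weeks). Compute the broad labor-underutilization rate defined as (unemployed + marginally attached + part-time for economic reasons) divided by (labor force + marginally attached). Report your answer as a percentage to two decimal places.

Labor force = 3,104.23 + 210.73 = 3,314.96 thousand.
Numerator = 210.73 + 25.46 + 90.47 = 326.66 thousand.
Denominator = 3,314.96 + 25.46 = 3,340.42 thousand.
Broad rate = 326.66 / 3,340.42 = 9.78%.

Broad underutilization rate ≈ 9.78%.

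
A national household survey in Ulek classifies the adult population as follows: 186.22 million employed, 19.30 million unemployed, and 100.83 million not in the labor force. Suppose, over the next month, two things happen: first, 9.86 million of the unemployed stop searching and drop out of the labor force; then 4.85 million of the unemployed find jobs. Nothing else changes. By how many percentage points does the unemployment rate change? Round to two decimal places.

The unemployment rate changes by −7.04 percentage points.

Initially, labor force = 186.22 + 19.30 = 205.52 million, so u = 19.30/205.52 = 9.39%.
After the first change, unemployed and labor force both fall by 9.86 → E = 186.22, U = 9.44, labor force = 195.66 million.
After the second change, unemployed falls and employed rises by 4.85; labor force unchanged → E = 191.07, U = 4.59, labor force = 195.66 million.
New unemployment rate = 4.59 / 195.66 = 2.35%.
Change = 2.35% − 9.39% = −7.04 percentage points.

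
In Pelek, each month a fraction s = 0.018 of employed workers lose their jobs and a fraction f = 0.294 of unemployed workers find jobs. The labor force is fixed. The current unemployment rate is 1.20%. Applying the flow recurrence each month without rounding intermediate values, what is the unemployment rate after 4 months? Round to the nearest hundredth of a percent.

With a fixed labor force, u_{t+1} = u_t + s·(1−u_t) − f·u_t = u_t·(1−s−f) + s.
Here 1−s−f = 0.688 and s = 0.018.
u_1 = 0.012000 × 0.688 + 0.018 = 0.026256.
u_2 = 0.026256 × 0.688 + 0.018 = 0.036064.
u_3 = 0.036064 × 0.688 + 0.018 = 0.042812.
u_4 = 0.042812 × 0.688 + 0.018 = 0.047455.

Unemployment rate after four months ≈ 4.75%.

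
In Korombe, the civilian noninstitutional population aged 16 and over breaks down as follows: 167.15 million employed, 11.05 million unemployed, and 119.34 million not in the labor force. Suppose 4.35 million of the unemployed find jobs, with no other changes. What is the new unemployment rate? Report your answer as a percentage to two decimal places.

Initially, labor force = 167.15 + 11.05 = 178.20 million, so u = 11.05/178.20 = 6.20%.
After the change, unemployed falls and employed rises by 4.35; labor force unchanged → E = 171.50, U = 6.70, labor force = 178.20 million.
New unemployment rate = 6.70 / 178.20 = 3.76%.

New unemployment rate ≈ 3.76%.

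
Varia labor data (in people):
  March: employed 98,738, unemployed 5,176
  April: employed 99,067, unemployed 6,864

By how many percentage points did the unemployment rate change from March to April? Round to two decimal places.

The unemployment rate changed by +1.50 percentage points.

March: labor force = 98,738 + 5,176 = 103,914; u = 5,176/103,914 = 4.98%.
April: labor force = 99,067 + 6,864 = 105,931; u = 6,864/105,931 = 6.48%.
Change = 6.48% − 4.98% = +1.50 pp.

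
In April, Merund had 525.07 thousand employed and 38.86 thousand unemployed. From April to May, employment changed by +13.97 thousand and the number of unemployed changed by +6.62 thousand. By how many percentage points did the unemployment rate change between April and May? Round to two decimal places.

April: labor force = 525.07 + 38.86 = 563.93; u = 38.86/563.93 = 6.89%.
May: labor force = 539.04 + 45.48 = 584.52; u = 45.48/584.52 = 7.78%.
Change = 7.78% − 6.89% = +0.89 pp.

The unemployment rate changed by +0.89 percentage points.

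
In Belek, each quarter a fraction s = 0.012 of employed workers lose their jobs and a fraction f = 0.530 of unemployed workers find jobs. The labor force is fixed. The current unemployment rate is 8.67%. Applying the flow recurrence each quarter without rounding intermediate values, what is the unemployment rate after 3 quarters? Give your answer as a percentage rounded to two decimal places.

With a fixed labor force, u_{t+1} = u_t + s·(1−u_t) − f·u_t = u_t·(1−s−f) + s.
Here 1−s−f = 0.458 and s = 0.012.
u_1 = 0.086700 × 0.458 + 0.012 = 0.051709.
u_2 = 0.051709 × 0.458 + 0.012 = 0.035683.
u_3 = 0.035683 × 0.458 + 0.012 = 0.028343.

Unemployment rate after three quarters ≈ 2.83%.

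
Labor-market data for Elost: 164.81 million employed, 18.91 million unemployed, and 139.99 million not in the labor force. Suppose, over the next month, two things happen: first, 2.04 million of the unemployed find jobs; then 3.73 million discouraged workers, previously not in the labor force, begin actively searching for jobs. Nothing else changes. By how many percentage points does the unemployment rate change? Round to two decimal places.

Initially, labor force = 164.81 + 18.91 = 183.72 million, so u = 18.91/183.72 = 10.29%.
After the first change, unemployed falls and employed rises by 2.04; labor force unchanged → E = 166.85, U = 16.87, labor force = 183.72 million.
After the second change, unemployed and labor force both rise by 3.73 → E = 166.85, U = 20.60, labor force = 187.45 million.
New unemployment rate = 20.60 / 187.45 = 10.99%.
Change = 10.99% − 10.29% = +0.70 percentage points.

The unemployment rate changes by +0.70 percentage points.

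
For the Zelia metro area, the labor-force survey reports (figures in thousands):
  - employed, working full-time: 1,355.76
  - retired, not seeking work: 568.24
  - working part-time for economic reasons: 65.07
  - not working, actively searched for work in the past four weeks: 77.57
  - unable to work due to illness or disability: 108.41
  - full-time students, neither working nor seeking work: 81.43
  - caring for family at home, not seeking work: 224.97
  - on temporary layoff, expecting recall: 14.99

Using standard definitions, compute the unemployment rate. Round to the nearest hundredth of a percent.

Employed = 1,355.76 + 65.07 = 1,420.83 thousand (anyone who worked, including part-time for economic reasons, counts as employed).
Unemployed = 77.57 + 14.99 = 92.56 thousand (jobless and actively searching, or on temporary layoff).
Labor force = 1,420.83 + 92.56 = 1,513.39 thousand.
Unemployment rate = 92.56 / 1,513.39 = 6.12%.

Unemployment rate ≈ 6.12%.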